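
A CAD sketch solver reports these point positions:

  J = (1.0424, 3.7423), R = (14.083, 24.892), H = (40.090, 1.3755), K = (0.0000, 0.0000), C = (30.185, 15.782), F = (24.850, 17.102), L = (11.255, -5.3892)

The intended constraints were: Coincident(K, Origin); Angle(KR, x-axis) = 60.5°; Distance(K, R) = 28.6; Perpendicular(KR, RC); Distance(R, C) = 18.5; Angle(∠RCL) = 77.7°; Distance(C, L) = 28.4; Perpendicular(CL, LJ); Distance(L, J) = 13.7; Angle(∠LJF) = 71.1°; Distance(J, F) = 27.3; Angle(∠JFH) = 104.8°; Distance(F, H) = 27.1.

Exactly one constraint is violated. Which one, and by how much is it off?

Distance(F, H) = 27.1 — off by 5.20.

K = (0.00, 0.00) ✓; KR at 60.50° ✓; |KR| = 28.60 ✓; ∠(KR, RC) = 90.00° ✓; |RC| = 18.50 ✓; ∠RCL = 77.70° ✓; |CL| = 28.40 ✓; ∠(CL, LJ) = 90.00° ✓; |LJ| = 13.70 ✓; ∠LJF = 71.10° ✓; |JF| = 27.30 ✓; ∠JFH = 104.8° ✓; |FH| = 21.90 ✗.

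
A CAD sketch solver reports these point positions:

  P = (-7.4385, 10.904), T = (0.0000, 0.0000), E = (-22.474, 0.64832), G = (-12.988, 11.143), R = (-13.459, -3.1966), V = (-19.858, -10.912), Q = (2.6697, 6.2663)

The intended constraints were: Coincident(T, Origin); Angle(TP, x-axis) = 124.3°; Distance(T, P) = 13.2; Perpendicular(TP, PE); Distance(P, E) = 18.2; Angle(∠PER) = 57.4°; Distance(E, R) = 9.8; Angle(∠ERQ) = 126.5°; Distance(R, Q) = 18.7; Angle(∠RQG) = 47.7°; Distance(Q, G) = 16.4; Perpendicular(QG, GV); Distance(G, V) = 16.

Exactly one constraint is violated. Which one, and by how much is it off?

Distance(G, V) = 16 — off by 7.10.

T = (0.00, 0.00) ✓; TP at 124.3° ✓; |TP| = 13.20 ✓; ∠(TP, PE) = 90.00° ✓; |PE| = 18.20 ✓; ∠PER = 57.40° ✓; |ER| = 9.801 ✓; ∠ERQ = 126.5° ✓; |RQ| = 18.70 ✓; ∠RQG = 47.70° ✓; |QG| = 16.40 ✓; ∠(QG, GV) = 90.00° ✓; |GV| = 23.10 ✗.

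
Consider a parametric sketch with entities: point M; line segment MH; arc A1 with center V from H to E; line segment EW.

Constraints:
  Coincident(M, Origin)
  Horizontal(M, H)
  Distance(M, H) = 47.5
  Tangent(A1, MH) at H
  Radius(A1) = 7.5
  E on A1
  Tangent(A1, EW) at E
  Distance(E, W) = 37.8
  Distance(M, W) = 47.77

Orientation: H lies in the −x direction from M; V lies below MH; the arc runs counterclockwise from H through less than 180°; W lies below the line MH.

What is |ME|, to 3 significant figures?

54.4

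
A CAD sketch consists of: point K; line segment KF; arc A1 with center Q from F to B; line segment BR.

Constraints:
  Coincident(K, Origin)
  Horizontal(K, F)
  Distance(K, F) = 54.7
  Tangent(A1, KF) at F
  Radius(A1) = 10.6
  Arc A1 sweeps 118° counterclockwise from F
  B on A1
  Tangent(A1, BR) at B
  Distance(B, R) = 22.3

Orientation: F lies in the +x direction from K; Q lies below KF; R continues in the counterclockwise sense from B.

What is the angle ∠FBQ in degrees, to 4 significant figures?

31.00°

K is at the origin; K and F share the same y with |KF| = 54.7 and F on the +x side, so F = (54.70, 0.000). A1 meets KF tangentially, so QF is at right angles to KF, so Q = F + (0, -10.6) = (54.70, -10.60). On A1, F sits at bearing 90° from Q; a 118° counterclockwise sweep puts B at bearing 208°, so B = Q + 10.6·(cos 208°, sin 208°) = (45.34, -15.58). Then cos ∠FBQ = BF·BQ / (|BF||BQ|), giving 31.00°.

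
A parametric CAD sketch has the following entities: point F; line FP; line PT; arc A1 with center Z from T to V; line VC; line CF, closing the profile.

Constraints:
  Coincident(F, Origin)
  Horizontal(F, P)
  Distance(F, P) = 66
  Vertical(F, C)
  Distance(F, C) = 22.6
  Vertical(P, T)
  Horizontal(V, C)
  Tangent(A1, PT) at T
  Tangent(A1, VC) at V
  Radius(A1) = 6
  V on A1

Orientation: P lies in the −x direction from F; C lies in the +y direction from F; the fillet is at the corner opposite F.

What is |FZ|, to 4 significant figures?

62.25

F is at the origin; FP is horizontal with |FP| = 66.0 and P on the −x side, so P = (-66.00, 0.000). FC is vertical with |FC| = 22.6 and C on the +y side, so C = (0.000, 22.60). The virtual corner opposite F is at (-66.00, 22.60). Since A1 is tangent to PT there, ZT ⟂ PT and tangency of A1 to VC means the radius ZV is perpendicular to VC, with radius 6.0, so the center Z sits 6.0 in from both sides at Z = (-60.00, 16.60). Then |FZ| = |Z − F| = 62.25.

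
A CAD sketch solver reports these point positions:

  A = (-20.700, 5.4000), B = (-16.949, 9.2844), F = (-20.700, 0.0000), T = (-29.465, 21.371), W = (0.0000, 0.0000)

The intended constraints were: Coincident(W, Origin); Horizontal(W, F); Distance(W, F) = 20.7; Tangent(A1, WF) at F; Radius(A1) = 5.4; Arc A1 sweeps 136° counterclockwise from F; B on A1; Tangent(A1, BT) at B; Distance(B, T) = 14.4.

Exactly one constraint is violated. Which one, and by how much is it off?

Distance(B, T) = 14.4 — off by 3.00.

W = (0.00, 0.00) ✓; W.y = 0.00, F.y = 0.00 ✓; |WF| = 20.70 ✓; ∠(AF, FW) = 90.00° ✓; |AF| = 5.400 ✓; bearing(A→B) − bearing(A→F) = 136.0° ✓; |AB| = 5.400 ✓; ∠(AB, BT) = 90.00° ✓; |BT| = 17.40 ✗.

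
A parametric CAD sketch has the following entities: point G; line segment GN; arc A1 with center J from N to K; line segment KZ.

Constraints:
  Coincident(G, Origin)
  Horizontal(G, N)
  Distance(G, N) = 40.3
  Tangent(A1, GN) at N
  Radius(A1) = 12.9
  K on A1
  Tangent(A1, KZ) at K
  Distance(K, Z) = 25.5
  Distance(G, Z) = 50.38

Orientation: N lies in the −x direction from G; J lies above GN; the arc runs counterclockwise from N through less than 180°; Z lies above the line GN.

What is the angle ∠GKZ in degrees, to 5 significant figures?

125.36°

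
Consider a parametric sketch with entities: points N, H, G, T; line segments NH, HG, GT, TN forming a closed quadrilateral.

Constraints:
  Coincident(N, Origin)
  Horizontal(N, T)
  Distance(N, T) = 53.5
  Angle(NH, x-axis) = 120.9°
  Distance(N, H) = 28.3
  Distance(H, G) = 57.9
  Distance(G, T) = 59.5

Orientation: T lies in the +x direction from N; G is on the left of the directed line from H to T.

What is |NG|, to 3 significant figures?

65.5

Checks: |HG| = 57.90 ✓; |GT| = 59.50 ✓.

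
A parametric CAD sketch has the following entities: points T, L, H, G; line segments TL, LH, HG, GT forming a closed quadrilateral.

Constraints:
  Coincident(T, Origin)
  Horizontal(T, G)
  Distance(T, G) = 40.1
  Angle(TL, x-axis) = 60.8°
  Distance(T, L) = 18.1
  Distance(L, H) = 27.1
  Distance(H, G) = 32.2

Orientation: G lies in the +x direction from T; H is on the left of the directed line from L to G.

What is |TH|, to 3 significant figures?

44.0

T is at the origin; TG is horizontal with |TG| = 40.1 and G in +x, so G = (40.1, 0). TL runs at 60.8° with |TL| = 18.1, so L = (8.83, 15.8). H is determined by |LH| = 27.1 and |HG| = 32.2 together: it lies at the intersection of circle(L, 27.1) and circle(G, 32.2). With |LG| = 35.0, the foot of the radical line on LG is 13.2 from L and the perpendicular offset is √(27.1² − 13.2²) = 23.7. Taking the left-of-LG solution: H = (31.3, 31.0).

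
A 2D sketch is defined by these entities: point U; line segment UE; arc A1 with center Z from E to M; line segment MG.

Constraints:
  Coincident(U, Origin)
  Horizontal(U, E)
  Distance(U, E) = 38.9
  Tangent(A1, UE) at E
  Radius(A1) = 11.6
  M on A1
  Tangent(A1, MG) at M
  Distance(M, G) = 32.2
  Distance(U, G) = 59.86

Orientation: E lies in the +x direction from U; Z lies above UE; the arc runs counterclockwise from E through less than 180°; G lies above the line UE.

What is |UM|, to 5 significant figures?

52.172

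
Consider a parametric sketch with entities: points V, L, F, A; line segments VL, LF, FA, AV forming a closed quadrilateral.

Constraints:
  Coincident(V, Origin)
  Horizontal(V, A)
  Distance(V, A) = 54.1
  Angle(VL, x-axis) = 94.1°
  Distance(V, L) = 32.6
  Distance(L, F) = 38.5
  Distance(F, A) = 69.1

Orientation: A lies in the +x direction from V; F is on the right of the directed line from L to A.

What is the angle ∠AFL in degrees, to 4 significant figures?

67.74°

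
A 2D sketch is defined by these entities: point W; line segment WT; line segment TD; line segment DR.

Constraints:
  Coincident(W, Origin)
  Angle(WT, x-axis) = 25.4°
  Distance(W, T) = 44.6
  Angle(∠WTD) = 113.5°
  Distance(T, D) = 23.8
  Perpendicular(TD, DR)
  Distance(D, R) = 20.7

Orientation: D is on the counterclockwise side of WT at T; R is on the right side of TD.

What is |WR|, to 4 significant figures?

74.32

W is at the origin; WT runs at 25.4° with length 44.6, so T = 44.6·(cos 25.4°, sin 25.4°) = (40.29, 19.13). ∠WTD = 113.5°, so TD runs at 25.4° + (180° − 113.5°) = 91.90° from the x-axis; with |TD| = 23.8, D = T + 23.8·(cos 91.90°, sin 91.90°) = (39.50, 42.92). TD ⟂ DR; with |DR| = 20.7 on the right of TD, R = D + 20.7·(0.9995, 0.03316) = (60.19, 43.60). Then |WR| = |R − W| = 74.32.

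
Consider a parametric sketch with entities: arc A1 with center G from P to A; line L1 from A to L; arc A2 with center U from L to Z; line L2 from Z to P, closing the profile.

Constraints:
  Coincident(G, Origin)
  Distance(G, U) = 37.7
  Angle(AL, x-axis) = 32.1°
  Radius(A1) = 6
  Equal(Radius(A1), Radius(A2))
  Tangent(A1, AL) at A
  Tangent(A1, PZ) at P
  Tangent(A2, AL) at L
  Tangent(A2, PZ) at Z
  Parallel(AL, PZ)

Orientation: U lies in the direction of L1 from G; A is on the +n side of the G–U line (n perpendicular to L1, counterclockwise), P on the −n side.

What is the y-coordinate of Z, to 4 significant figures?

14.95

Tangency of A1 to both parallel lines with radius 6.0 puts A and P at G ± 6.0·n: A = (-3.188, 5.083), P = (3.188, -5.083). Equal radii place L and Z the same way about U: L = U + 6.0·n = (28.75, 25.12), Z = U − 6.0·n = (35.12, 14.95). So Z.y = 14.95.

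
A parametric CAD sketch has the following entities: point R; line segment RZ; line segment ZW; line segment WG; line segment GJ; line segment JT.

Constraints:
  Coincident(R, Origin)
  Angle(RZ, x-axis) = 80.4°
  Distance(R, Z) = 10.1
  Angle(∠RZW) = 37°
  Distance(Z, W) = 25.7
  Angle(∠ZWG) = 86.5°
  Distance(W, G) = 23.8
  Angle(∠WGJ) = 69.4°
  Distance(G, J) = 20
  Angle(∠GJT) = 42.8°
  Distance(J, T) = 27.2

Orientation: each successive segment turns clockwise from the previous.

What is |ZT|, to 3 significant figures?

32.5

R is at the origin; RZ runs at 80.4° with length 10.1, so Z = (1.68, 9.96). ∠RZW = 37.0° gives ZW at -62.6° from the x-axis; with |ZW| = 25.7, W = (13.5, -12.9). ∠ZWG = 86.5° gives WG at -156° from the x-axis; with |WG| = 23.8, G = (-8.25, -22.5). ∠WGJ = 69.4° gives GJ at 93.3° from the x-axis; with |GJ| = 20.0, J = (-9.40, -2.53). ∠GJT = 42.8° gives JT at -43.9° from the x-axis; with |JT| = 27.2, T = (10.2, -21.4). Then |ZT| = |T − Z| = 32.5.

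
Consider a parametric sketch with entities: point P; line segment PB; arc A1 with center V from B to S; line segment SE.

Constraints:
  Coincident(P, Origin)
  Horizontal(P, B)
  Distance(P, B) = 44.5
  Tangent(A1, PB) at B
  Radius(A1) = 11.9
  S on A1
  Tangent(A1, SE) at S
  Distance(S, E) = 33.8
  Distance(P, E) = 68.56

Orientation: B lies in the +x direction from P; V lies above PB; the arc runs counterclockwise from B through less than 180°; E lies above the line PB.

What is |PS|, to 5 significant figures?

57.944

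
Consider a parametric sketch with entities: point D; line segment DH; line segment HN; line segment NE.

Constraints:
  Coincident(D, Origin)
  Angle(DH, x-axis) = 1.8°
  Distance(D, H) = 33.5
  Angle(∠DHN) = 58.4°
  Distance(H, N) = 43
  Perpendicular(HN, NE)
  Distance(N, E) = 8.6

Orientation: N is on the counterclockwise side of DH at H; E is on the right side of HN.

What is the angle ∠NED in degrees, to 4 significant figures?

34.42°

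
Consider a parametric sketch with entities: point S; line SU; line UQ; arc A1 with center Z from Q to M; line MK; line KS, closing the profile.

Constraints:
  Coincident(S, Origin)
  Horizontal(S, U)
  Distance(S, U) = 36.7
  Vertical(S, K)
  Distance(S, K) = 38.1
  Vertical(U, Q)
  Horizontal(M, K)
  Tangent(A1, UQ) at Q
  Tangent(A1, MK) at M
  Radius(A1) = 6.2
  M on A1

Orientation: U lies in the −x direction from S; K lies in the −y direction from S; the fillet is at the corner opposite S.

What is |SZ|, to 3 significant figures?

44.1

S and K share the same x with |SK| = 38.1 and K on the −y side, so K = (0.00, -38.1). The virtual corner opposite S is at (-36.7, -38.1). Tangency of A1 to UQ means the radius ZQ is perpendicular to UQ and tangency of A1 to MK means the radius ZM is perpendicular to MK, with radius 6.2, so the center Z sits 6.2 in from both sides at Z = (-30.5, -31.9). Then |SZ| = |Z − S| = 44.1.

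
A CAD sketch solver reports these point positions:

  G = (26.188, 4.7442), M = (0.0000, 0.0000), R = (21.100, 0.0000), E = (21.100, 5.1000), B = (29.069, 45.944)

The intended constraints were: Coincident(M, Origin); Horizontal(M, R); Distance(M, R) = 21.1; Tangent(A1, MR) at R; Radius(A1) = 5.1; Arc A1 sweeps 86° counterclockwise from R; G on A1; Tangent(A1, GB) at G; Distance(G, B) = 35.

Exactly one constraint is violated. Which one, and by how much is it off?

Distance(G, B) = 35 — off by 6.30.

M = (0.00, 0.00) ✓; M.y = 0.00, R.y = 0.00 ✓; |MR| = 21.10 ✓; ∠(ER, RM) = 90.00° ✓; |ER| = 5.100 ✓; bearing(E→G) − bearing(E→R) = 86.00° ✓; |EG| = 5.100 ✓; ∠(EG, GB) = 90.00° ✓; |GB| = 41.30 ✗.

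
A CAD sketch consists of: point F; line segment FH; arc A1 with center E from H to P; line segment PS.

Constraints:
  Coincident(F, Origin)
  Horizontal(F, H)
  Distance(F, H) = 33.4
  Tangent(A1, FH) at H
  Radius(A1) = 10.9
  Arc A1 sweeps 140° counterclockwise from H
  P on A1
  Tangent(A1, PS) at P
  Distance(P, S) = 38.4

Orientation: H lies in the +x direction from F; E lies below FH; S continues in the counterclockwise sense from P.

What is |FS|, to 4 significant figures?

71.03

F is at the origin; FH is horizontal with |FH| = 33.4 and H on the +x side, so H = (33.40, 0.000). The tangent condition forces EH to be normal to FH, so E = H + (0, -10.9) = (33.40, -10.90). On A1, H sits at bearing 90° from E; a 140° counterclockwise sweep puts P at bearing 230°, so P = E + 10.9·(cos 230°, sin 230°) = (26.39, -19.25). Since A1 is tangent to PS there, EP ⟂ PS, so PS runs along (−sin 230°, cos 230°); with |PS| = 38.4, S = (55.81, -43.93). Then |FS| = |S − F| = 71.03.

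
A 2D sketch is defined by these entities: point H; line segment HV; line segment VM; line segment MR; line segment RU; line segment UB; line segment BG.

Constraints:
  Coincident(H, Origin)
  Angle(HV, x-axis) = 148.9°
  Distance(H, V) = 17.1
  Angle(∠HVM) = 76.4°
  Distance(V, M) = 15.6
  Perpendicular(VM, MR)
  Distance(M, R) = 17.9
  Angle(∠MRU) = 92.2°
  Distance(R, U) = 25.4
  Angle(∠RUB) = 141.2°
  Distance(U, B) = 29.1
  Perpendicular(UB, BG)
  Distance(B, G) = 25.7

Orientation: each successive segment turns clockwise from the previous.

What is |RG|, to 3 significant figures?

49.9

H is at the origin; HV runs at 148.9° with length 17.1, so V = (-14.6, 8.83). ∠HVM = 76.4° gives VM at 45.3° from the x-axis; with |VM| = 15.6, M = (-3.67, 19.9). VM is perpendicular to MR, so MR runs at -44.7°; with |MR| = 17.9, R = (9.05, 7.33). ∠MRU = 92.2° gives RU at -132° from the x-axis; with |RU| = 25.4, U = (-8.11, -11.4). ∠RUB = 141.2° gives UB at -171° from the x-axis; with |UB| = 29.1, B = (-36.9, -15.8). UB is perpendicular to BG, so BG runs at 98.7°; with |BG| = 25.7, G = (-40.8, 9.61). Then |RG| = |G − R| = 49.9.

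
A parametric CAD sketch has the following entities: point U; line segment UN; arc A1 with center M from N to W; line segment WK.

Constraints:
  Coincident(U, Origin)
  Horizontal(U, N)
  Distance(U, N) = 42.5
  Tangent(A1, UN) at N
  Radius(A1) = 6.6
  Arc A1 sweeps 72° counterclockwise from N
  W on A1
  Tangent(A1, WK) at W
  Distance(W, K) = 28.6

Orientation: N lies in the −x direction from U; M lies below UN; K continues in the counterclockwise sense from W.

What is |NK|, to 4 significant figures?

35.17

U is at the origin; U and N share the same y with |UN| = 42.5 and N on the −x side, so N = (-42.50, 0.000). Since A1 is tangent to UN there, MN ⟂ UN, so M = N + (0, -6.6) = (-42.50, -6.600). On A1, N sits at bearing 90° from M; a 72° counterclockwise sweep puts W at bearing 162°, so W = M + 6.6·(cos 162°, sin 162°) = (-48.78, -4.560). The tangent condition forces MW to be normal to WK, so WK runs along (−sin 162°, cos 162°); with |WK| = 28.6, K = (-57.61, -31.76). Then |NK| = |K − N| = 35.17.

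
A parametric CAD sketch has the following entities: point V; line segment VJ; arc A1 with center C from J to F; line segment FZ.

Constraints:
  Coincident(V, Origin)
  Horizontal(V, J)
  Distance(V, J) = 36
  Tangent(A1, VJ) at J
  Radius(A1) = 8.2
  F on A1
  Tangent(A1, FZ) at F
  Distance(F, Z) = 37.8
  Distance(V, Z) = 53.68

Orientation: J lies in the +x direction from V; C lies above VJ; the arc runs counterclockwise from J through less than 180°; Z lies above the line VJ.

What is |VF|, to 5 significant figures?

44.980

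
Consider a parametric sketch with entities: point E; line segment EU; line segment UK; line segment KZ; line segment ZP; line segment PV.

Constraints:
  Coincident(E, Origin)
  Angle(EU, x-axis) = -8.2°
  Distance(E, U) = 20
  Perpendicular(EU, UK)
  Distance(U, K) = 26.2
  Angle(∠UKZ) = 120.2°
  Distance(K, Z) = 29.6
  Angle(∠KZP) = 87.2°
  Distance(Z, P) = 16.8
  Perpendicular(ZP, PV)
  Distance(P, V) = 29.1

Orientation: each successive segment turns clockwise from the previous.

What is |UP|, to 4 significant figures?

42.37

E is at the origin; EU runs at -8.2° with length 20.0, so U = (19.80, -2.853). The perpendicularity gives UK at right angles to EU, so UK runs at -98.20°; with |UK| = 26.2, K = (16.06, -28.78). ∠UKZ = 120.2° gives KZ at -158.0° from the x-axis; with |KZ| = 29.6, Z = (-11.39, -39.87). ∠KZP = 87.2° gives ZP at 109.2° from the x-axis; with |ZP| = 16.8, P = (-16.91, -24.01). Then |UP| = |P − U| = 42.37.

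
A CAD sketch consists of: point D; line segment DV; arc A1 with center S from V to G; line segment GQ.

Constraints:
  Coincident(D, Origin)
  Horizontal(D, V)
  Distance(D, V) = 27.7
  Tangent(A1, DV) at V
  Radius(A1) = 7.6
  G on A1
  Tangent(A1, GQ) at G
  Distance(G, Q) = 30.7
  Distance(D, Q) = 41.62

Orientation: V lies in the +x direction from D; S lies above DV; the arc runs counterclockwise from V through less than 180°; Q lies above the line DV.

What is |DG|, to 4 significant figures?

36.07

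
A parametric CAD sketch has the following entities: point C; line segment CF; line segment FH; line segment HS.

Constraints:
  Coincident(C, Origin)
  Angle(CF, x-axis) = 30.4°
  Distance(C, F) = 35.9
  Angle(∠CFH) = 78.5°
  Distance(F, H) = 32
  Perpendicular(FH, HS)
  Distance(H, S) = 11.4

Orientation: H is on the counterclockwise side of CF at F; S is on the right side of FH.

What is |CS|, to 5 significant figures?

52.790

∠CFH = 78.5°, so FH runs at 30.4° + (180° − 78.5°) = 131.90° from the x-axis; with |FH| = 32.0, H = F + 32.0·(cos 131.90°, sin 131.90°) = (9.5936, 41.985). FH ⟂ HS; with |HS| = 11.4 on the right of FH, S = H + 11.4·(0.74431, 0.66783) = (18.079, 49.598). Then |CS| = |S − C| = 52.790.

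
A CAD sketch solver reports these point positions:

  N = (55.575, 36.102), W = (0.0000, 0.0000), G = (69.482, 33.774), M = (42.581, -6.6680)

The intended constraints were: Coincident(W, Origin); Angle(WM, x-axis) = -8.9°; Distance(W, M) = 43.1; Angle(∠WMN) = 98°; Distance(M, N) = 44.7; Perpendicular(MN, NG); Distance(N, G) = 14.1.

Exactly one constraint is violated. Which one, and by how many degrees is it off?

Perpendicular(MN, NG) — off by 7.40°.

W = (0.00, 0.00) ✓; WM at -8.900° ✓; |WM| = 43.10 ✓; ∠WMN = 98.00° ✓; |MN| = 44.70 ✓; ∠(MN, NG) = 82.60° ✗; |NG| = 14.10 ✓.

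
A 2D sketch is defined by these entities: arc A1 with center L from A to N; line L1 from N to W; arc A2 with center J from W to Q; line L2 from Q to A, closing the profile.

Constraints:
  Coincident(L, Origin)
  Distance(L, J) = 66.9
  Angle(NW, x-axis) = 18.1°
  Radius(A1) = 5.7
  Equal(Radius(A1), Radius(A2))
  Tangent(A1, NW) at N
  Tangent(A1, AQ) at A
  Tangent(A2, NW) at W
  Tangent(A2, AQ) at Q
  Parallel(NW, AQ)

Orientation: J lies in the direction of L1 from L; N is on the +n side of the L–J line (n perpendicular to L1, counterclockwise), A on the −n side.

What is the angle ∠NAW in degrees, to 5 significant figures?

80.329°

Tangency of A1 to both parallel lines with radius 5.7 puts N and A at L ± 5.7·n: N = (-1.7709, 5.4179), A = (1.7709, -5.4179). Equal radii place W and Q the same way about J: W = J + 5.7·n = (61.819, 26.202), Q = J − 5.7·n = (65.360, 15.366). Then cos ∠NAW = AN·AW / (|AN||AW|), giving 80.329°.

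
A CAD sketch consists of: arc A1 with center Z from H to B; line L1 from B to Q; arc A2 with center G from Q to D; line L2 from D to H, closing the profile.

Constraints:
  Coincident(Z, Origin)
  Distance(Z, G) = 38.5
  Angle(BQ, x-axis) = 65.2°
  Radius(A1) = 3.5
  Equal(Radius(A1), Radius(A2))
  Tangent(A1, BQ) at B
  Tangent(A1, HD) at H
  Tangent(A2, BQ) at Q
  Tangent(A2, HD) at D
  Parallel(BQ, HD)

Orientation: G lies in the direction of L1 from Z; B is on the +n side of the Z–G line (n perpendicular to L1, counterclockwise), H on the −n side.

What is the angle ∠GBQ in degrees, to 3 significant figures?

5.19°

The slot axis is L1's direction at 65.2°, so u = (cos 65.2°, sin 65.2°) = (0.419, 0.908) and n = (−sin 65.2°, cos 65.2°) = (-0.908, 0.419). Z is at the origin and G lies 38.5 along u from Z, so G = 38.5·u = (16.1, 34.9). Tangency of A1 to both parallel lines with radius 3.5 puts B and H at Z ± 3.5·n: B = (-3.18, 1.47), H = (3.18, -1.47). Equal radii place Q and D the same way about G: Q = G + 3.5·n = (13.0, 36.4), D = G − 3.5·n = (19.3, 33.5). Then cos ∠GBQ = BG·BQ / (|BG||BQ|), giving 5.19°.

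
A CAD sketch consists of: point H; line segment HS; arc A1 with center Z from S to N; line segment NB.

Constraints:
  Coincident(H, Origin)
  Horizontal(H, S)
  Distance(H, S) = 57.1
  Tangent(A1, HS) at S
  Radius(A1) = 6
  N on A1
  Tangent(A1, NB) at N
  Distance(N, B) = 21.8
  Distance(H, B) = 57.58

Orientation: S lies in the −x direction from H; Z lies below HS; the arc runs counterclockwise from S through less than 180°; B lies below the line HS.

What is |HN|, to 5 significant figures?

62.849

H is at the origin; H and S share the same y with |HS| = 57.1 and S on the −x side, so S = (-57.100, 0.0000). The tangent condition forces ZS to be normal to HS, so Z = S + (0, -6) = (-57.100, -6.0000). Since ZN ⟂ NB (tangency), |ZB| = √(6.0² + 21.8²) = 22.611 regardless of where N sits on A1. So B lies on both circle(H, 57.58) and circle(Z, 22.611); the below-HS intersection is B = (-50.517, -27.631). N is the foot of the tangent from B: N = (-62.171, -9.2074).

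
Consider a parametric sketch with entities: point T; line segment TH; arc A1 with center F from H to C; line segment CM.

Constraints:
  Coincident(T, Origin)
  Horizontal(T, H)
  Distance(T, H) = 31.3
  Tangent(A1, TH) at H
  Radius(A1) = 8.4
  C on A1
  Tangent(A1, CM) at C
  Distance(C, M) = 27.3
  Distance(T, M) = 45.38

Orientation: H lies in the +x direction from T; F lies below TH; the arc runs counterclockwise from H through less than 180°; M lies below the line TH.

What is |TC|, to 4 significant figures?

24.90

Checks: T = (0.00, 0.00) ✓; |FC| = 8.400 ✓; ∠(FC, CM) = 90.00° ✓; |CM| = 27.30 ✓; |TM| = 45.38 ✓.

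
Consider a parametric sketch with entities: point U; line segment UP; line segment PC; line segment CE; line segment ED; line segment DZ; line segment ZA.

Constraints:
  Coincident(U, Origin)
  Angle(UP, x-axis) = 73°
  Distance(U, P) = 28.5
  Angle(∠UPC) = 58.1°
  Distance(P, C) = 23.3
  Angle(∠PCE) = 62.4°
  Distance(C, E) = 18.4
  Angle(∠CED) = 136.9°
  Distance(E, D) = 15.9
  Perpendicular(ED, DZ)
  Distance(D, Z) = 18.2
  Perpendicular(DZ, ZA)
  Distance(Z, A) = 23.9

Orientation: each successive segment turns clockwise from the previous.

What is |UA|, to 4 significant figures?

27.74

U is at the origin; UP runs at 73.0° with length 28.5, so P = (8.333, 27.25). ∠UPC = 58.1° gives PC at -48.90° from the x-axis; with |PC| = 23.3, C = (23.65, 9.697). ∠PCE = 62.4° gives CE at -166.5° from the x-axis; with |CE| = 18.4, E = (5.758, 5.401). ∠CED = 136.9° gives ED at 150.4° from the x-axis; with |ED| = 15.9, D = (-8.067, 13.25). ED ⟂ DZ, so DZ runs at 60.40°; with |DZ| = 18.2, Z = (0.9226, 29.08). DZ ⟂ ZA, so ZA runs at -29.60°; with |ZA| = 23.9, A = (21.70, 17.27). Then |UA| = |A − U| = 27.74.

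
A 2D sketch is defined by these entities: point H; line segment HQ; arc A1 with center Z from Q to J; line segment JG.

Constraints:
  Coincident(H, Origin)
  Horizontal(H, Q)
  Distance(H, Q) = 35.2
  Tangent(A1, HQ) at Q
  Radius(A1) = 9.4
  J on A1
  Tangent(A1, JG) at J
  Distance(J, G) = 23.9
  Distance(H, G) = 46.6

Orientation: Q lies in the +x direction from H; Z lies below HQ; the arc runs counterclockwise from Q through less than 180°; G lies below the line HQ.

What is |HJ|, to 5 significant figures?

28.393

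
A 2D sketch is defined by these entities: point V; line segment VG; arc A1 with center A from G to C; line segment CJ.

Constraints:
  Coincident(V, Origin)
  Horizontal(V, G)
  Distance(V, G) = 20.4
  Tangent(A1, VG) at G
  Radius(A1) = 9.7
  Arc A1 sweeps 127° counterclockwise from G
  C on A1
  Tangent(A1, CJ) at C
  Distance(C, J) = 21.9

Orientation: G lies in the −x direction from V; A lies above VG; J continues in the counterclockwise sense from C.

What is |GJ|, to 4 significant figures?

33.47

V is at the origin; V and G share the same y with |VG| = 20.4 and G on the −x side, so G = (-20.40, 0.000). The tangent condition forces AG to be normal to VG, so A = G + (0, 9.7) = (-20.40, 9.700). On A1, G sits at bearing -90° from A; a 127° counterclockwise sweep puts C at bearing 37°, so C = A + 9.7·(cos 37°, sin 37°) = (-12.65, 15.54). Tangency of A1 to CJ means the radius AC is perpendicular to CJ, so CJ runs along (−sin 37°, cos 37°); with |CJ| = 21.9, J = (-25.83, 33.03). Then |GJ| = |J − G| = 33.47.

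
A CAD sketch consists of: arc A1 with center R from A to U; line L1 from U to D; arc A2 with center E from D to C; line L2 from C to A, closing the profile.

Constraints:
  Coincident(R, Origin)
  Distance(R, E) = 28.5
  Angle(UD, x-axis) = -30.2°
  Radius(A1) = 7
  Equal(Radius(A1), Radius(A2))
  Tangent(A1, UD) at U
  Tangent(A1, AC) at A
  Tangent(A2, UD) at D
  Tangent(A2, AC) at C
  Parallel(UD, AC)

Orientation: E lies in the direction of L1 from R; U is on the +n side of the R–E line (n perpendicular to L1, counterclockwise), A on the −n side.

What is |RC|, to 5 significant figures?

29.347

The slot axis is L1's direction at -30.2°, so u = (cos -30.2°, sin -30.2°) = (0.86427, -0.50302) and n = (−sin -30.2°, cos -30.2°) = (0.50302, 0.86427). R is at the origin and E lies 28.5 along u from R, so E = 28.5·u = (24.632, -14.336). Tangency of A1 to both parallel lines with radius 7.0 puts U and A at R ± 7.0·n: U = (3.5211, 6.0499), A = (-3.5211, -6.0499). Equal radii place D and C the same way about E: D = E + 7.0·n = (28.153, -8.2861), C = E − 7.0·n = (21.111, -20.386). Then |RC| = |C − R| = 29.347.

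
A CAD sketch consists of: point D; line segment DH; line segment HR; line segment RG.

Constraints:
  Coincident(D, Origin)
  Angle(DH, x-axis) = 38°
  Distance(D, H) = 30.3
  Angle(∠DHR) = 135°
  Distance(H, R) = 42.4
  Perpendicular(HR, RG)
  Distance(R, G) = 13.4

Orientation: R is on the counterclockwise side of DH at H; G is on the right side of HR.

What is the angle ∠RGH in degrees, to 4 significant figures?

72.46°

D is at the origin; DH runs at 38.0° with length 30.3, so H = 30.3·(cos 38.0°, sin 38.0°) = (23.88, 18.65). ∠DHR = 135.0°, so HR runs at 38.0° + (180° − 135.0°) = 83.00° from the x-axis; with |HR| = 42.4, R = H + 42.4·(cos 83.00°, sin 83.00°) = (29.04, 60.74). The perpendicularity gives RG at right angles to HR; with |RG| = 13.4 on the right of HR, G = R + 13.4·(0.9925, -0.1219) = (42.34, 59.11). Then cos ∠RGH = GR·GH / (|GR||GH|), giving 72.46°.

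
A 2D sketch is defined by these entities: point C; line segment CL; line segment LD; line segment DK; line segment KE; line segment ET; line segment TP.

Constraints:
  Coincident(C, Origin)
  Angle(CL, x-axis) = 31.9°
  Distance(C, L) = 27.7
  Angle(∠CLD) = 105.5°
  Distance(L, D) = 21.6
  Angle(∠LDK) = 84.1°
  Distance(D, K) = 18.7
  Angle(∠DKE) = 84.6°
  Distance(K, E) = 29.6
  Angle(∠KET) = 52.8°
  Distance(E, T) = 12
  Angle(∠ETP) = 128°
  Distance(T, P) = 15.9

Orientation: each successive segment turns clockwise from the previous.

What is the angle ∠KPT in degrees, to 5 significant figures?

122.59°

C is at the origin; CL runs at 31.9° with length 27.7, so L = (23.517, 14.638). ∠CLD = 105.5° gives LD at -42.600° from the x-axis; with |LD| = 21.6, D = (39.416, 0.017221). ∠LDK = 84.1° gives DK at -138.50° from the x-axis; with |DK| = 18.7, K = (25.411, -12.374). ∠DKE = 84.6° gives KE at 126.10° from the x-axis; with |KE| = 29.6, E = (7.9705, 11.543). ∠KET = 52.8° gives ET at -1.1000° from the x-axis; with |ET| = 12.0, T = (19.968, 11.312). ∠ETP = 128.0° gives TP at -53.100° from the x-axis; with |TP| = 15.9, P = (29.515, -1.4026). Then cos ∠KPT = PK·PT / (|PK||PT|), giving 122.59°.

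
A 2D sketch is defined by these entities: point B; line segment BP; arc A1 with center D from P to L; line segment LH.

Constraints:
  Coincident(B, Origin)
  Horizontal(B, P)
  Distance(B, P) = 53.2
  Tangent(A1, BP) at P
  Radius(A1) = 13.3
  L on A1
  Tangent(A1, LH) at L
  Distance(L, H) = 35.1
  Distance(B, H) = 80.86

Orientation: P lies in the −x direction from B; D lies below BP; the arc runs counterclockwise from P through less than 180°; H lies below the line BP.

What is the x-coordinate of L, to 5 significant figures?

-66.471

B is at the origin; BP is horizontal with |BP| = 53.2 and P on the −x side, so P = (-53.200, 0.0000). Tangency of A1 to BP means the radius DP is perpendicular to BP, so D = P + (0, -13.3) = (-53.200, -13.300). Since DL ⟂ LH (tangency), |DH| = √(13.3² + 35.1²) = 37.535 regardless of where L sits on A1. So H lies on both circle(B, 80.86) and circle(D, 37.535); the below-BP intersection is H = (-64.173, -49.196). L is the foot of the tangent from H: L = (-66.471, -14.171).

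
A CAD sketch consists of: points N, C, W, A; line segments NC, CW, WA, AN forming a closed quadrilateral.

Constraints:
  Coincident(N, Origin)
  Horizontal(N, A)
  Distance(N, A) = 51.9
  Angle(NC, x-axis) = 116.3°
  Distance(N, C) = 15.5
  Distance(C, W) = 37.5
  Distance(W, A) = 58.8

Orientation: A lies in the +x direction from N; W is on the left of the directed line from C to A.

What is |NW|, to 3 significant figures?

47.2

Checks: |CW| = 37.50 ✓; |WA| = 58.80 ✓.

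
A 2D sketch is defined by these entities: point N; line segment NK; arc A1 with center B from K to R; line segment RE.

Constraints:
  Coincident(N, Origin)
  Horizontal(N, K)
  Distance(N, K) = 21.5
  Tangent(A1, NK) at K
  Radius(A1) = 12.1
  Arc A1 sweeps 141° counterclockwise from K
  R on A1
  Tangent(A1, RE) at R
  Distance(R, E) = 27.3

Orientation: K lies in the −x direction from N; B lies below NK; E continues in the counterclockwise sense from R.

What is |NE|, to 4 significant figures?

39.48

N is at the origin; NK is horizontal with |NK| = 21.5 and K on the −x side, so K = (-21.50, 0.000). A1 meets NK tangentially, so BK is at right angles to NK, so B = K + (0, -12.1) = (-21.50, -12.10). On A1, K sits at bearing 90° from B; a 141° counterclockwise sweep puts R at bearing 231°, so R = B + 12.1·(cos 231°, sin 231°) = (-29.11, -21.50). A1 meets RE tangentially, so BR is at right angles to RE, so RE runs along (−sin 231°, cos 231°); with |RE| = 27.3, E = (-7.899, -38.68). Then |NE| = |E − N| = 39.48.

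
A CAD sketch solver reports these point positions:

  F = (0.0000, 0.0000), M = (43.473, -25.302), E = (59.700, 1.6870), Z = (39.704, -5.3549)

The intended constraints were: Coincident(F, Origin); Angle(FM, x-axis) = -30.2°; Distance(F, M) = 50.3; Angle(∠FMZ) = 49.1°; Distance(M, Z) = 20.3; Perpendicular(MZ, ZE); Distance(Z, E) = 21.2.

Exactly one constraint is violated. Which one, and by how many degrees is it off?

Perpendicular(MZ, ZE) — off by 8.70°.

F = (0.00, 0.00) ✓; FM at -30.20° ✓; |FM| = 50.30 ✓; ∠FMZ = 49.10° ✓; |MZ| = 20.30 ✓; ∠(MZ, ZE) = 81.30° ✗; |ZE| = 21.20 ✓.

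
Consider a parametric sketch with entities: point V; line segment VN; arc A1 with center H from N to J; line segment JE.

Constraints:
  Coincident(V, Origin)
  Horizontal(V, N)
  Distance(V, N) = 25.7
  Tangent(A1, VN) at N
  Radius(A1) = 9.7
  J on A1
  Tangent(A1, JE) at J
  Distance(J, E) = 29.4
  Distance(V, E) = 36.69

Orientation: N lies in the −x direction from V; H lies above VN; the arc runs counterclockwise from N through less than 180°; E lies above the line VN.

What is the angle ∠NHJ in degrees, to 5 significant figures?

75.125°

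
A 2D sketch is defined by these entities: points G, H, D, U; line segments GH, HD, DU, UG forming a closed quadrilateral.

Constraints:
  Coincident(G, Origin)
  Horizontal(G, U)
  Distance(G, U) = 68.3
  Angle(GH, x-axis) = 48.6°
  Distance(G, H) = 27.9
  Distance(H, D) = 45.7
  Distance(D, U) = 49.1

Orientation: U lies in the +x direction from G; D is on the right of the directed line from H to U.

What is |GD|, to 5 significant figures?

35.225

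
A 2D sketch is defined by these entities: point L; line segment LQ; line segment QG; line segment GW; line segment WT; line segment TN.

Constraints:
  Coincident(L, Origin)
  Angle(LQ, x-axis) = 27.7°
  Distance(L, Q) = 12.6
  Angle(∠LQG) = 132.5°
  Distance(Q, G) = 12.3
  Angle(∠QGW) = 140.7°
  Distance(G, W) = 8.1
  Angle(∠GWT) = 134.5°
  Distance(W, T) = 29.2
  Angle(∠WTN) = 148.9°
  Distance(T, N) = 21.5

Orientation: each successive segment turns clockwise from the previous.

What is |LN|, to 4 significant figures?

48.71

L is at the origin; LQ runs at 27.7° with length 12.6, so Q = (11.16, 5.857). ∠LQG = 132.5° gives QG at -19.80° from the x-axis; with |QG| = 12.3, G = (22.73, 1.691). ∠QGW = 140.7° gives GW at -59.10° from the x-axis; with |GW| = 8.1, W = (26.89, -5.260). ∠GWT = 134.5° gives WT at -104.6° from the x-axis; with |WT| = 29.2, T = (19.53, -33.52). ∠WTN = 148.9° gives TN at -135.7° from the x-axis; with |TN| = 21.5, N = (4.141, -48.53). Then |LN| = |N − L| = 48.71.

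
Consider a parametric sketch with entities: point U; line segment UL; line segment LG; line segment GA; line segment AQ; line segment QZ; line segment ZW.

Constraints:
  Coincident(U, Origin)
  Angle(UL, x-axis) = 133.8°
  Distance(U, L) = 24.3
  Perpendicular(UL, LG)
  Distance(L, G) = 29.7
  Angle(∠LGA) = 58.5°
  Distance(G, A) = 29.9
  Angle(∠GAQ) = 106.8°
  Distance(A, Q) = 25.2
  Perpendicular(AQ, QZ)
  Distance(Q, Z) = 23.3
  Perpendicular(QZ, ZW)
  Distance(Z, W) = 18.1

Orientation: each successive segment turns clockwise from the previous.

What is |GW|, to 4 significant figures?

16.62

U is at the origin; UL runs at 133.8° with length 24.3, so L = (-16.82, 17.54). UL is perpendicular to LG, so LG runs at 43.80°; with |LG| = 29.7, G = (4.617, 38.10). ∠LGA = 58.5° gives GA at -77.70° from the x-axis; with |GA| = 29.9, A = (10.99, 8.882). ∠GAQ = 106.8° gives AQ at -150.9° from the x-axis; with |AQ| = 25.2, Q = (-11.03, -3.374). The perpendicularity gives QZ at right angles to AQ, so QZ runs at 119.1°; with |QZ| = 23.3, Z = (-22.36, 16.99). QZ ⟂ ZW, so ZW runs at 29.10°; with |ZW| = 18.1, W = (-6.549, 25.79). Then |GW| = |W − G| = 16.62.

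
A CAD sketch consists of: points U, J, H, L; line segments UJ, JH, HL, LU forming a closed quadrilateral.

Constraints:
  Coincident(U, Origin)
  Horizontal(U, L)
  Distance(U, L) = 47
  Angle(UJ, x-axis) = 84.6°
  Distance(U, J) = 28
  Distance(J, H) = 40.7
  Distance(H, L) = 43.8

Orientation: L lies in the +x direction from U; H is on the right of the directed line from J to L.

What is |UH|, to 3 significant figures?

13.7

Checks: U.y = 0.00, L.y = 0.00 ✓; |JH| = 40.70 ✓; |HL| = 43.80 ✓.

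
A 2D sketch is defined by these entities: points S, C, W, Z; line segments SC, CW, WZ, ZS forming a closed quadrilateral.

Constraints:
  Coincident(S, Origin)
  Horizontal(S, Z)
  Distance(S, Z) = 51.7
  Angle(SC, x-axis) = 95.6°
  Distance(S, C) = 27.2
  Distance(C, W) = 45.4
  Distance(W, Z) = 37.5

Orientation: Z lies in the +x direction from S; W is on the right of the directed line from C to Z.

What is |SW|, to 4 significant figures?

21.87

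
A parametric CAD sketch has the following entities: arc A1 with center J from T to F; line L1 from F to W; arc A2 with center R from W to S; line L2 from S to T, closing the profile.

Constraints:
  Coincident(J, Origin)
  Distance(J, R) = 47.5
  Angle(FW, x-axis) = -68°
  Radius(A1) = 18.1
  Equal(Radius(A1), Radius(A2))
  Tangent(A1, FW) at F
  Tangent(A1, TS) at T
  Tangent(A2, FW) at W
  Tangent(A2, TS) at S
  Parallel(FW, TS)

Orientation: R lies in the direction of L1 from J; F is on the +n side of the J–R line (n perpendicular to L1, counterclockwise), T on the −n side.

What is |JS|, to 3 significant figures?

50.8

The slot axis is L1's direction at -68.0°, so u = (cos -68.0°, sin -68.0°) = (0.375, -0.927) and n = (−sin -68.0°, cos -68.0°) = (0.927, 0.375). J is at the origin and R lies 47.5 along u from J, so R = 47.5·u = (17.8, -44.0). Tangency of A1 to both parallel lines with radius 18.1 puts F and T at J ± 18.1·n: F = (16.8, 6.78), T = (-16.8, -6.78). Equal radii place W and S the same way about R: W = R + 18.1·n = (34.6, -37.3), S = R − 18.1·n = (1.01, -50.8). Then |JS| = |S − J| = 50.8.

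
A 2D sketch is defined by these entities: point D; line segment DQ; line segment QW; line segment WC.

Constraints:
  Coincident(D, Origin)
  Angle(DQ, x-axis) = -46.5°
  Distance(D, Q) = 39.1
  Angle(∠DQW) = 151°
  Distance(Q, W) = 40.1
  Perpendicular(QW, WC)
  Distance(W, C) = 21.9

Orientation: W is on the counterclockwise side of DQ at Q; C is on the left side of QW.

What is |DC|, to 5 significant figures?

74.356

D is at the origin; DQ runs at -46.5° with length 39.1, so Q = 39.1·(cos -46.5°, sin -46.5°) = (26.915, -28.362). ∠DQW = 151.0°, so QW runs at -46.5° + (180° − 151.0°) = -17.500° from the x-axis; with |QW| = 40.1, W = Q + 40.1·(cos -17.500°, sin -17.500°) = (65.159, -40.420). QW ⟂ WC; with |WC| = 21.9 on the left of QW, C = W + 21.9·(0.30071, 0.95372) = (71.744, -19.534). Then |DC| = |C − D| = 74.356.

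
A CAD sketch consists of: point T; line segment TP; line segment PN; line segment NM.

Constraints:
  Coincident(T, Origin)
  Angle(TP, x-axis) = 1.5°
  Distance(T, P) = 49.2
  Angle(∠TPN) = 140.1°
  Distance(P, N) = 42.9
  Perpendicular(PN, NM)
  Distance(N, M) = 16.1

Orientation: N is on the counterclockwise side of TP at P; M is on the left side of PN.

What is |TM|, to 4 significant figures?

82.11

T is at the origin; TP runs at 1.5° with length 49.2, so P = 49.2·(cos 1.5°, sin 1.5°) = (49.18, 1.288). ∠TPN = 140.1°, so PN runs at 1.5° + (180° − 140.1°) = 41.40° from the x-axis; with |PN| = 42.9, N = P + 42.9·(cos 41.40°, sin 41.40°) = (81.36, 29.66). PN ⟂ NM; with |NM| = 16.1 on the left of PN, M = N + 16.1·(-0.6613, 0.7501) = (70.72, 41.73). Then |TM| = |M − T| = 82.11.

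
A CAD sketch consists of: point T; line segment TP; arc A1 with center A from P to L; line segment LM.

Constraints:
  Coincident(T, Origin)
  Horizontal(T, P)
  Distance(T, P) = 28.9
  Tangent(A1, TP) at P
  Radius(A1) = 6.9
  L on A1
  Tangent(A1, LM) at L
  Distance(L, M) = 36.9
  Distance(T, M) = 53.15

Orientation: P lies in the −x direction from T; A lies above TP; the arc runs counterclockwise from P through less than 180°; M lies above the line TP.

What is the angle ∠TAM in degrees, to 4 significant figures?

103.8°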